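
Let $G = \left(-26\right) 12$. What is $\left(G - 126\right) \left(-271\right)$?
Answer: $118698$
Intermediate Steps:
$G = -312$
$\left(G - 126\right) \left(-271\right) = \left(-312 - 126\right) \left(-271\right) = \left(-438\right) \left(-271\right) = 118698$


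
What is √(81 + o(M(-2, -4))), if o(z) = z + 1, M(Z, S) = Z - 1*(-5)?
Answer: √85 ≈ 9.2195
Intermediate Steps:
M(Z, S) = 5 + Z (M(Z, S) = Z + 5 = 5 + Z)
o(z) = 1 + z
√(81 + o(M(-2, -4))) = √(81 + (1 + (5 - 2))) = √(81 + (1 + 3)) = √(81 + 4) = √85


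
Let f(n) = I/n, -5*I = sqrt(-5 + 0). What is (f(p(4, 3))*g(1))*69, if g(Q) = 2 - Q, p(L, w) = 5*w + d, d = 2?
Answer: -69*I*sqrt(5)/85 ≈ -1.8152*I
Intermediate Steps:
p(L, w) = 2 + 5*w (p(L, w) = 5*w + 2 = 2 + 5*w)
I = -I*sqrt(5)/5 (I = -sqrt(-5 + 0)/5 = -I*sqrt(5)/5 ≈ -0.44721*I)
f(n) = -I*sqrt(5)/(5*n) (f(n) = (-I*sqrt(5)/5)/n = -I*sqrt(5)/(5*n))
(f(p(4, 3))*g(1))*69 = ((-I*sqrt(5)/(5*(2 + 5*3)))*(2 - 1*1))*69 = ((-I*sqrt(5)/(5*(2 + 15)))*(2 - 1))*69 = (-1/5*I*sqrt(5)/17*1)*69 = (-1/5*I*sqrt(5)*1/17*1)*69 = (-I*sqrt(5)/85*1)*69 = -I*sqrt(5)/85*69 = -69*I*sqrt(5)/85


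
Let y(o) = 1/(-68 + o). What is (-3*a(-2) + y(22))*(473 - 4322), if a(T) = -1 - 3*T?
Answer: 2659659/46 ≈ 57819.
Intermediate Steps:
(-3*a(-2) + y(22))*(473 - 4322) = (-3*(-1 - 3*(-2)) + 1/(-68 + 22))*(473 - 4322) = (-3*(-1 + 6) + 1/(-46))*(-3849) = (-3*5 - 1/46)*(-3849) = (-15 - 1/46)*(-3849) = -691/46*(-3849) = 2659659/46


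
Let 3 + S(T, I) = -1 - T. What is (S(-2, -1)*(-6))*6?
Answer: 72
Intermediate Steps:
S(T, I) = -4 - T (S(T, I) = -3 + (-1 - T) = -4 - T)
(S(-2, -1)*(-6))*6 = ((-4 - 1*(-2))*(-6))*6 = ((-4 + 2)*(-6))*6 = -2*(-6)*6 = 12*6 = 72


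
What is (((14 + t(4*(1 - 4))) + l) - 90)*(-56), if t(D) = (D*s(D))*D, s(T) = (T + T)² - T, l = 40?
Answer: -4739616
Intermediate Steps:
s(T) = -T + 4*T² (s(T) = (2*T)² - T = 4*T² - T = -T + 4*T²)
t(D) = D³*(-1 + 4*D) (t(D) = (D*(D*(-1 + 4*D)))*D = (D²*(-1 + 4*D))*D = D³*(-1 + 4*D))
(((14 + t(4*(1 - 4))) + l) - 90)*(-56) = (((14 + (4*(1 - 4))³*(-1 + 4*(4*(1 - 4)))) + 40) - 90)*(-56) = (((14 + (4*(-3))³*(-1 + 4*(4*(-3)))) + 40) - 90)*(-56) = (((14 + (-12)³*(-1 + 4*(-12))) + 40) - 90)*(-56) = (((14 - 1728*(-1 - 48)) + 40) - 90)*(-56) = (((14 - 1728*(-49)) + 40) - 90)*(-56) = (((14 + 84672) + 40) - 90)*(-56) = ((84686 + 40) - 90)*(-56) = (84726 - 90)*(-56) = 84636*(-56) = -4739616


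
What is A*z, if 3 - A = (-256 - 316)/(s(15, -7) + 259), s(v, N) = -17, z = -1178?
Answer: -69502/11 ≈ -6318.4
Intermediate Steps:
A = 59/11 (A = 3 - (-256 - 316)/(-17 + 259) = 3 - (-572)/242 = 3 - 1*(-26/11) = 3 + 26/11 = 59/11 ≈ 5.3636)
A*z = (59/11)*(-1178) = -69502/11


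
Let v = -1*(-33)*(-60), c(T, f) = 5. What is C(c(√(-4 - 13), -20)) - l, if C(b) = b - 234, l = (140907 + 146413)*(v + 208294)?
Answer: -59278138709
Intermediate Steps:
v = -1980 (v = 33*(-60) = -1980)
l = 59278138480 (l = (140907 + 146413)*(-1980 + 208294) = 287320*206314 = 59278138480)
C(b) = -234 + b
C(c(√(-4 - 13), -20)) - l = (-234 + 5) - 1*59278138480 = -229 - 59278138480 = -59278138709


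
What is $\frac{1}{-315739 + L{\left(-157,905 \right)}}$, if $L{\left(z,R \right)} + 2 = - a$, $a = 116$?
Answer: $- \frac{1}{315857} \approx -3.166 \cdot 10^{-6}$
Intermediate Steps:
$L{\left(z,R \right)} = -118$ ($L{\left(z,R \right)} = -2 - 116 = -118$)
$\frac{1}{-315739 + L{\left(-157,905 \right)}} = \frac{1}{-315739 - 118} = \frac{1}{-315857} = - \frac{1}{315857}$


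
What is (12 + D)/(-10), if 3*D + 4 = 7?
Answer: -13/10 ≈ -1.3000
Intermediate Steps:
D = 1 (D = -4/3 + (1/3)*7 = -4/3 + 7/3 = 1)
(12 + D)/(-10) = (12 + 1)/(-10) = 13*(-1/10) = -13/10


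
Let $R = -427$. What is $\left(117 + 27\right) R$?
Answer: $-61488$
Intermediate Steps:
$\left(117 + 27\right) R = \left(117 + 27\right) \left(-427\right) = 144 \left(-427\right) = -61488$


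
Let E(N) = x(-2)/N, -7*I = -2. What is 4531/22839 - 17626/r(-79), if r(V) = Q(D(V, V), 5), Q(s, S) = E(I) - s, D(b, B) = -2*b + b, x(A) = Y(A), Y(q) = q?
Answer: 8759780/42699 ≈ 205.15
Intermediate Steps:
x(A) = A
D(b, B) = -b
I = 2/7 (I = -1/7*(-2) = 2/7 ≈ 0.28571)
E(N) = -2/N
Q(s, S) = -7 - s (Q(s, S) = -2/2/7 - s = -2*7/2 - s = -7 - s)
r(V) = -7 + V (r(V) = -7 - (-1)*V = -7 + V)
4531/22839 - 17626/r(-79) = 4531/22839 - 17626/(-7 - 79) = 4531*(1/22839) - 17626/(-86) = 197/993 - 17626*(-1/86) = 197/993 + 8813/43 = 8759780/42699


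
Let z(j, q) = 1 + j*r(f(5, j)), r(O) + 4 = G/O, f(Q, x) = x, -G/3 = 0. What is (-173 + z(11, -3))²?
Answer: 46656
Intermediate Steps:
G = 0 (G = -3*0 = 0)
r(O) = -4 (r(O) = -4 + 0/O = -4 + 0 = -4)
z(j, q) = 1 - 4*j (z(j, q) = 1 + j*(-4) = 1 - 4*j)
(-173 + z(11, -3))² = (-173 + (1 - 4*11))² = (-173 + (1 - 44))² = (-173 - 43)² = (-216)² = 46656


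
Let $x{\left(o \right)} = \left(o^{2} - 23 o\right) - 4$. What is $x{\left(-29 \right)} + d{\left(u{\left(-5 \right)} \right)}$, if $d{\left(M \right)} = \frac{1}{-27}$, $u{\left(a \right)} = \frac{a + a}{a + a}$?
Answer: $\frac{40607}{27} \approx 1504.0$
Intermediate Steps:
$x{\left(o \right)} = -4 + o^{2} - 23 o$
$u{\left(a \right)} = 1$ ($u{\left(a \right)} = \frac{2 a}{2 a} = 2 a \frac{1}{2 a} = 1$)
$d{\left(M \right)} = - \frac{1}{27}$
$x{\left(-29 \right)} + d{\left(u{\left(-5 \right)} \right)} = \left(-4 + \left(-29\right)^{2} - -667\right) - \frac{1}{27} = \left(-4 + 841 + 667\right) - \frac{1}{27} = 1504 - \frac{1}{27} = \frac{40607}{27}$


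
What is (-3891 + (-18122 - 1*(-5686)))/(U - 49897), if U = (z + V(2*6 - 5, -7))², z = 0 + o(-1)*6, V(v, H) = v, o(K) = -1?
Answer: 16327/49896 ≈ 0.32722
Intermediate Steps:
z = -6 (z = 0 - 1*6 = 0 - 6 = -6)
U = 1 (U = (-6 + (2*6 - 5))² = (-6 + (12 - 5))² = (-6 + 7)² = 1² = 1)
(-3891 + (-18122 - 1*(-5686)))/(U - 49897) = (-3891 + (-18122 - 1*(-5686)))/(1 - 49897) = (-3891 + (-18122 + 5686))/(-49896) = (-3891 - 12436)*(-1/49896) = -16327*(-1/49896) = 16327/49896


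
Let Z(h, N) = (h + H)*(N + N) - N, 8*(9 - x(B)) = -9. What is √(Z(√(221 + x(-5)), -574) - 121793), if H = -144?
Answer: √(44093 - 12341*√2) ≈ 163.22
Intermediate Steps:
x(B) = 81/8 (x(B) = 9 - ⅛*(-9) = 9 + 9/8 = 81/8)
Z(h, N) = -N + 2*N*(-144 + h) (Z(h, N) = (h - 144)*(N + N) - N = (-144 + h)*(2*N) - N = 2*N*(-144 + h) - N = -N + 2*N*(-144 + h))
√(Z(√(221 + x(-5)), -574) - 121793) = √(-574*(-289 + 2*√(221 + 81/8)) - 121793) = √(-574*(-289 + 2*√(1849/8)) - 121793) = √(-574*(-289 + 2*(43*√2/4)) - 121793) = √(-574*(-289 + 43*√2/2) - 121793) = √((165886 - 12341*√2) - 121793) = √(44093 - 12341*√2)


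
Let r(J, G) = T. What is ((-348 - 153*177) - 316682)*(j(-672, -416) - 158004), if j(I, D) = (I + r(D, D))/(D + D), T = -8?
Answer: 5654545852741/104 ≈ 5.4371e+10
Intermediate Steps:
r(J, G) = -8
j(I, D) = (-8 + I)/(2*D) (j(I, D) = (I - 8)/(D + D) = (-8 + I)/((2*D)) = (-8 + I)*(1/(2*D)) = (-8 + I)/(2*D))
((-348 - 153*177) - 316682)*(j(-672, -416) - 158004) = ((-348 - 153*177) - 316682)*((½)*(-8 - 672)/(-416) - 158004) = ((-348 - 27081) - 316682)*((½)*(-1/416)*(-680) - 158004) = (-27429 - 316682)*(85/104 - 158004) = -344111*(-16432331/104) = 5654545852741/104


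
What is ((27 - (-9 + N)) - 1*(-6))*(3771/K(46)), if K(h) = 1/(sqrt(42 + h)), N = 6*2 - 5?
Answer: 263970*sqrt(22) ≈ 1.2381e+6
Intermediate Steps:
N = 7 (N = 12 - 5 = 7)
K(h) = 1/sqrt(42 + h)
((27 - (-9 + N)) - 1*(-6))*(3771/K(46)) = ((27 - (-9 + 7)) - 1*(-6))*(3771/(1/sqrt(42 + 46))) = ((27 - 1*(-2)) + 6)*(3771/(1/sqrt(88))) = ((27 + 2) + 6)*(3771/((sqrt(22)/44))) = (29 + 6)*(3771*(2*sqrt(22))) = 35*(7542*sqrt(22)) = 263970*sqrt(22)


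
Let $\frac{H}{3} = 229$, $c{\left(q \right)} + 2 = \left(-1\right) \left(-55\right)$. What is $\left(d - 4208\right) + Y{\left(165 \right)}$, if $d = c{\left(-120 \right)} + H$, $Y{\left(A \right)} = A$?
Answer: $-3303$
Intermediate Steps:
$c{\left(q \right)} = 53$ ($c{\left(q \right)} = -2 - -55 = -2 + 55 = 53$)
$H = 687$ ($H = 3 \cdot 229 = 687$)
$d = 740$ ($d = 53 + 687 = 740$)
$\left(d - 4208\right) + Y{\left(165 \right)} = \left(740 - 4208\right) + 165 = -3468 + 165 = -3303$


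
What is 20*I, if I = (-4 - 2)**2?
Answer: 720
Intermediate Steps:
I = 36 (I = (-6)**2 = 36)
20*I = 20*36 = 720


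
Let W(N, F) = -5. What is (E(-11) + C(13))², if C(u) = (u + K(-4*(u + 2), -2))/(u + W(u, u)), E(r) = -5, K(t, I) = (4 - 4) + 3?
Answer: 9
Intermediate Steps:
K(t, I) = 3 (K(t, I) = 0 + 3 = 3)
C(u) = (3 + u)/(-5 + u) (C(u) = (u + 3)/(u - 5) = (3 + u)/(-5 + u))
(E(-11) + C(13))² = (-5 + (3 + 13)/(-5 + 13))² = (-5 + 16/8)² = (-5 + (⅛)*16)² = (-5 + 2)² = (-3)² = 9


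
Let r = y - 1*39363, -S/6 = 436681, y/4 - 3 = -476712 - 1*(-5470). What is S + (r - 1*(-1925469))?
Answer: -2618936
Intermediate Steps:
y = -1884956 (y = 12 + 4*(-476712 - 1*(-5470)) = 12 + 4*(-476712 + 5470) = 12 + 4*(-471242) = 12 - 1884968 = -1884956)
S = -2620086 (S = -6*436681 = -2620086)
r = -1924319 (r = -1884956 - 1*39363 = -1884956 - 39363 = -1924319)
S + (r - 1*(-1925469)) = -2620086 + (-1924319 - 1*(-1925469)) = -2620086 + (-1924319 + 1925469) = -2620086 + 1150 = -2618936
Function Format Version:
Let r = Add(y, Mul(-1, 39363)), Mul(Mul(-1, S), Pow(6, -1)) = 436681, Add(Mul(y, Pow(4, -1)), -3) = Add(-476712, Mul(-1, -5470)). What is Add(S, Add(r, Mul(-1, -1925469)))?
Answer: -2618936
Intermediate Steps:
y = -1884956 (y = Add(12, Mul(4, Add(-476712, Mul(-1, -5470)))) = Add(12, Mul(4, Add(-476712, 5470))) = Add(12, Mul(4, -471242)) = Add(12, -1884968) = -1884956)
S = -2620086 (S = Mul(-6, 436681) = -2620086)
r = -1924319 (r = Add(-1884956, Mul(-1, 39363)) = Add(-1884956, -39363) = -1924319)
Add(S, Add(r, Mul(-1, -1925469))) = Add(-2620086, Add(-1924319, Mul(-1, -1925469))) = Add(-2620086, Add(-1924319, 1925469)) = Add(-2620086, 1150) = -2618936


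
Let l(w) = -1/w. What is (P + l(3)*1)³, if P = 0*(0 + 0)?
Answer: -1/27 ≈ -0.037037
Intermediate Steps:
P = 0 (P = 0*0 = 0)
(P + l(3)*1)³ = (0 - 1/3*1)³ = (0 - 1*⅓*1)³ = (0 - ⅓*1)³ = (0 - ⅓)³ = (-⅓)³ = -1/27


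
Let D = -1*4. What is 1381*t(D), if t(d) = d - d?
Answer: 0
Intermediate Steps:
D = -4
t(d) = 0
1381*t(D) = 1381*0 = 0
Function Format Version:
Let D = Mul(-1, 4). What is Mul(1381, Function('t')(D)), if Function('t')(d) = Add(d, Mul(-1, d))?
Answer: 0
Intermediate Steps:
D = -4
Function('t')(d) = 0
Mul(1381, Function('t')(D)) = Mul(1381, 0) = 0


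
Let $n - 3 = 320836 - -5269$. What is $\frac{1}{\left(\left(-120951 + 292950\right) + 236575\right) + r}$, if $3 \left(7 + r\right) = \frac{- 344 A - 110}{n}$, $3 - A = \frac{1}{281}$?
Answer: $\frac{137454522}{56159381529695} \approx 2.4476 \cdot 10^{-6}$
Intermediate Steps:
$A = \frac{842}{281}$ ($A = 3 - \frac{1}{281} = \frac{842}{281} \approx 2.9964$)
$n = 326108$ ($n = 3 + \left(320836 - -5269\right) = 3 + \left(320836 + 5269\right) = 3 + 326105 = 326108$)
$r = - \frac{962341933}{137454522}$ ($r = -7 + \frac{\left(\left(-344\right) \frac{842}{281} - 110\right) \frac{1}{326108}}{3} = -7 + \frac{\left(- \frac{289648}{281} - 110\right) \frac{1}{326108}}{3} = -7 + \frac{\left(- \frac{320558}{281}\right) \frac{1}{326108}}{3} = -7 + \frac{1}{3} \left(- \frac{160279}{45818174}\right) = -7 - \frac{160279}{137454522} = - \frac{962341933}{137454522} \approx -7.0012$)
$\frac{1}{\left(\left(-120951 + 292950\right) + 236575\right) + r} = \frac{1}{\left(\left(-120951 + 292950\right) + 236575\right) - \frac{962341933}{137454522}} = \frac{1}{\left(171999 + 236575\right) - \frac{962341933}{137454522}} = \frac{1}{408574 - \frac{962341933}{137454522}} = \frac{1}{\frac{56159381529695}{137454522}} = \frac{137454522}{56159381529695}$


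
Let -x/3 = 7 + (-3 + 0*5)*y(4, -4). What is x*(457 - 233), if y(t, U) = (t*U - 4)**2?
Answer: 801696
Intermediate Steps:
y(t, U) = (-4 + U*t)**2 (y(t, U) = (U*t - 4)**2 = (-4 + U*t)**2)
x = 3579 (x = -3*(7 + (-3 + 0*5)*(-4 - 4*4)**2) = -3*(7 + (-3 + 0)*(-4 - 16)**2) = -3*(7 - 3*(-20)**2) = -3*(7 - 3*400) = -3*(7 - 1200) = -3*(-1193) = 3579)
x*(457 - 233) = 3579*(457 - 233) = 3579*224 = 801696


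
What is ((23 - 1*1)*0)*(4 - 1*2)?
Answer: 0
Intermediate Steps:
((23 - 1*1)*0)*(4 - 1*2) = ((23 - 1)*0)*(4 - 2) = (22*0)*2 = 0*2 = 0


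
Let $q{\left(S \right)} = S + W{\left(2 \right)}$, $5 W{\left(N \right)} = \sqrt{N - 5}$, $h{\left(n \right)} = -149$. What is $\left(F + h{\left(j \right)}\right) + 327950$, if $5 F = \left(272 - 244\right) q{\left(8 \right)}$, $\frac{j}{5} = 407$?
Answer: $\frac{1639229}{5} + \frac{28 i \sqrt{3}}{25} \approx 3.2785 \cdot 10^{5} + 1.9399 i$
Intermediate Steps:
$j = 2035$ ($j = 5 \cdot 407 = 2035$)
$W{\left(N \right)} = \frac{\sqrt{-5 + N}}{5}$ ($W{\left(N \right)} = \frac{\sqrt{N - 5}}{5} = \frac{\sqrt{-5 + N}}{5}$)
$q{\left(S \right)} = S + \frac{i \sqrt{3}}{5}$ ($q{\left(S \right)} = S + \frac{\sqrt{-5 + 2}}{5} = S + \frac{\sqrt{-3}}{5} = S + \frac{i \sqrt{3}}{5}$)
$F = \frac{224}{5} + \frac{28 i \sqrt{3}}{25}$ ($F = \frac{\left(272 - 244\right) \left(8 + \frac{i \sqrt{3}}{5}\right)}{5} = \frac{28 \left(8 + \frac{i \sqrt{3}}{5}\right)}{5} = \frac{224 + \frac{28 i \sqrt{3}}{5}}{5} = \frac{224}{5} + \frac{28 i \sqrt{3}}{25} \approx 44.8 + 1.9399 i$)
$\left(F + h{\left(j \right)}\right) + 327950 = \left(\left(\frac{224}{5} + \frac{28 i \sqrt{3}}{25}\right) - 149\right) + 327950 = \left(- \frac{521}{5} + \frac{28 i \sqrt{3}}{25}\right) + 327950 = \frac{1639229}{5} + \frac{28 i \sqrt{3}}{25}$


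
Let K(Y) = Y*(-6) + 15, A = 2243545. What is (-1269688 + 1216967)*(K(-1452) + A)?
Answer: -118742032112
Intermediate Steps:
K(Y) = 15 - 6*Y (K(Y) = -6*Y + 15 = 15 - 6*Y)
(-1269688 + 1216967)*(K(-1452) + A) = (-1269688 + 1216967)*((15 - 6*(-1452)) + 2243545) = -52721*((15 + 8712) + 2243545) = -52721*(8727 + 2243545) = -52721*2252272 = -118742032112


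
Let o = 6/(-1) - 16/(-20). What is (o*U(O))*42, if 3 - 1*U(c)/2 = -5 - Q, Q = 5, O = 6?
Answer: -28392/5 ≈ -5678.4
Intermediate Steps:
o = -26/5 (o = 6*(-1) - 16*(-1/20) = -6 + ⅘ = -26/5 ≈ -5.2000)
U(c) = 26 (U(c) = 6 - 2*(-5 - 1*5) = 6 - 2*(-5 - 5) = 6 - 2*(-10) = 6 + 20 = 26)
(o*U(O))*42 = -26/5*26*42 = -676/5*42 = -28392/5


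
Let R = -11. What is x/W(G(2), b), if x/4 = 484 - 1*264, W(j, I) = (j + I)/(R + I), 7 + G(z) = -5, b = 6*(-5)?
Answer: 18040/21 ≈ 859.05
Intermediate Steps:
b = -30
G(z) = -12 (G(z) = -7 - 5 = -12)
W(j, I) = (I + j)/(-11 + I) (W(j, I) = (j + I)/(-11 + I) = (I + j)/(-11 + I))
x = 880 (x = 4*(484 - 1*264) = 4*(484 - 264) = 4*220 = 880)
x/W(G(2), b) = 880/(((-30 - 12)/(-11 - 30))) = 880/((-42/(-41))) = 880/((-1/41*(-42))) = 880/(42/41) = 880*(41/42) = 18040/21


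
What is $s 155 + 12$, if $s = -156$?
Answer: $-24168$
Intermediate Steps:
$s 155 + 12 = \left(-156\right) 155 + 12 = -24180 + 12 = -24168$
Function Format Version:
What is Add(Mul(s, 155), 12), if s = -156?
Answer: -24168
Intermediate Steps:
Add(Mul(s, 155), 12) = Add(Mul(-156, 155), 12) = Add(-24180, 12) = -24168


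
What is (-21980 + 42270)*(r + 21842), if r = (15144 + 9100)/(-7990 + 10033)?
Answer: 905896760500/2043 ≈ 4.4342e+8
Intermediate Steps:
r = 24244/2043 ≈ 11.867
(-21980 + 42270)*(r + 21842) = (-21980 + 42270)*(24244/2043 + 21842) = 20290*(44647450/2043) = 905896760500/2043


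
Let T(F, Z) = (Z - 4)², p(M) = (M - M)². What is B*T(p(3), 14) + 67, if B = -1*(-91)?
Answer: 9167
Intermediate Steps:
p(M) = 0 (p(M) = 0² = 0)
B = 91
T(F, Z) = (-4 + Z)²
B*T(p(3), 14) + 67 = 91*(-4 + 14)² + 67 = 91*10² + 67 = 91*100 + 67 = 9100 + 67 = 9167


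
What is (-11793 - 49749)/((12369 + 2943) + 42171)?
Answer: -6838/6387 ≈ -1.0706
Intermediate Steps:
(-11793 - 49749)/((12369 + 2943) + 42171) = -61542/(15312 + 42171) = -61542/57483 = -61542*1/57483 = -6838/6387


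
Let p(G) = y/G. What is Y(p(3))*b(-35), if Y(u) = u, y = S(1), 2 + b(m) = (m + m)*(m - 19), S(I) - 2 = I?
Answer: 3778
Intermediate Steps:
S(I) = 2 + I
b(m) = -2 + 2*m*(-19 + m) (b(m) = -2 + (m + m)*(m - 19) = -2 + (2*m)*(-19 + m) = -2 + 2*m*(-19 + m))
y = 3 (y = 2 + 1 = 3)
p(G) = 3/G
Y(p(3))*b(-35) = (3/3)*(-2 - 38*(-35) + 2*(-35)²) = (3*(⅓))*(-2 + 1330 + 2*1225) = 1*(-2 + 1330 + 2450) = 1*3778 = 3778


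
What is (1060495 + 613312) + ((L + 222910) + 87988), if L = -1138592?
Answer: 846113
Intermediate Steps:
(1060495 + 613312) + ((L + 222910) + 87988) = (1060495 + 613312) + ((-1138592 + 222910) + 87988) = 1673807 + (-915682 + 87988) = 1673807 - 827694 = 846113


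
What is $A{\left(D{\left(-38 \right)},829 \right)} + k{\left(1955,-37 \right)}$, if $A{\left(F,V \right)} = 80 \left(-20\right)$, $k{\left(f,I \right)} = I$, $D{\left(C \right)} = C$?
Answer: $-1637$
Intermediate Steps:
$A{\left(F,V \right)} = -1600$
$A{\left(D{\left(-38 \right)},829 \right)} + k{\left(1955,-37 \right)} = -1600 - 37 = -1637$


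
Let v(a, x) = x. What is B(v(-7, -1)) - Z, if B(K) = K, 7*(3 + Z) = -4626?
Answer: 4640/7 ≈ 662.86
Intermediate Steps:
Z = -4647/7 (Z = -3 + (1/7)*(-4626) = -3 - 4626/7 = -4647/7 ≈ -663.86)
B(v(-7, -1)) - Z = -1 - 1*(-4647/7) = -1 + 4647/7 = 4640/7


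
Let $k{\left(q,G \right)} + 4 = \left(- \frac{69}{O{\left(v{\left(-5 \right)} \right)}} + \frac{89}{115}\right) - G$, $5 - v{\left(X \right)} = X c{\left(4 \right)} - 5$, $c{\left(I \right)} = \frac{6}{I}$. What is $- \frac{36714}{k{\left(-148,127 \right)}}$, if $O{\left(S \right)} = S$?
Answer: $\frac{4925795}{18001} \approx 273.64$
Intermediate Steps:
$v{\left(X \right)} = 10 - \frac{3 X}{2}$ ($v{\left(X \right)} = 5 - \left(X \frac{6}{4} - 5\right) = 5 - \left(X 6 \cdot \frac{1}{4} - 5\right) = 5 - \left(X \frac{3}{2} - 5\right) = 5 - \left(\frac{3 X}{2} - 5\right) = 5 - \left(-5 + \frac{3 X}{2}\right) = 10 - \frac{3 X}{2}$)
$k{\left(q,G \right)} = - \frac{5771}{805} - G$ ($k{\left(q,G \right)} = -4 - \left(- \frac{89}{115} + G + \frac{69}{10 - - \frac{15}{2}}\right) = -4 - \left(- \frac{89}{115} + G + \frac{69}{10 + \frac{15}{2}}\right) = -4 - \left(- \frac{89}{115} + \frac{138}{35} + G\right) = -4 - \left(\frac{2551}{805} + G\right) = - \frac{5771}{805} - G$)
$- \frac{36714}{k{\left(-148,127 \right)}} = - \frac{36714}{- \frac{5771}{805} - 127} = - \frac{36714}{- \frac{108006}{805}} = \left(-36714\right) \left(- \frac{805}{108006}\right) = \frac{4925795}{18001}$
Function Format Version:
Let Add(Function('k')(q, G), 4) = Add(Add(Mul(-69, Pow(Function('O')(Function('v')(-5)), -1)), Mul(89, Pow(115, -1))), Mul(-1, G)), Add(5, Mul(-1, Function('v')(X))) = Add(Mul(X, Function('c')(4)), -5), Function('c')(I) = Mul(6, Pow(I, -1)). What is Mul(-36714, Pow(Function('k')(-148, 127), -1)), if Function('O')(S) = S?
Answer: Rational(4925795, 18001) ≈ 273.64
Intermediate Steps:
Function('v')(X) = Add(10, Mul(Rational(-3, 2), X)) (Function('v')(X) = Add(5, Mul(-1, Add(Mul(X, Mul(6, Pow(4, -1))), -5))) = Add(5, Mul(-1, Add(Mul(X, Mul(6, Rational(1, 4))), -5))) = Add(5, Mul(-1, Add(Mul(X, Rational(3, 2)), -5))) = Add(5, Mul(-1, Add(Mul(Rational(3, 2), X), -5))) = Add(5, Mul(-1, Add(-5, Mul(Rational(3, 2), X)))) = Add(5, Add(5, Mul(Rational(-3, 2), X))) = Add(10, Mul(Rational(-3, 2), X)))
Function('k')(q, G) = Add(Rational(-5771, 805), Mul(-1, G)) (Function('k')(q, G) = Add(-4, Add(Add(Mul(-69, Pow(Add(10, Mul(Rational(-3, 2), -5)), -1)), Mul(89, Pow(115, -1))), Mul(-1, G))) = Add(-4, Add(Add(Mul(-69, Pow(Add(10, Rational(15, 2)), -1)), Mul(89, Rational(1, 115))), Mul(-1, G))) = Add(-4, Add(Add(Mul(-69, Pow(Rational(35, 2), -1)), Rational(89, 115)), Mul(-1, G))) = Add(-4, Add(Add(Mul(-69, Rational(2, 35)), Rational(89, 115)), Mul(-1, G))) = Add(-4, Add(Add(Rational(-138, 35), Rational(89, 115)), Mul(-1, G))) = Add(-4, Add(Rational(-2551, 805), Mul(-1, G))) = Add(Rational(-5771, 805), Mul(-1, G)))
Mul(-36714, Pow(Function('k')(-148, 127), -1)) = Mul(-36714, Pow(Add(Rational(-5771, 805), Mul(-1, 127)), -1)) = Mul(-36714, Pow(Add(Rational(-5771, 805), -127), -1)) = Mul(-36714, Pow(Rational(-108006, 805), -1)) = Mul(-36714, Rational(-805, 108006)) = Rational(4925795, 18001)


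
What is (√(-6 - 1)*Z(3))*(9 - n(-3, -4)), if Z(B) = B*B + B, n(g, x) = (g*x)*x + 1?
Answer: 672*I*√7 ≈ 1777.9*I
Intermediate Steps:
n(g, x) = 1 + g*x² (n(g, x) = g*x² + 1 = 1 + g*x²)
Z(B) = B + B² (Z(B) = B² + B = B + B²)
(√(-6 - 1)*Z(3))*(9 - n(-3, -4)) = (√(-6 - 1)*(3*(1 + 3)))*(9 - (1 - 3*(-4)²)) = (√(-7)*(3*4))*(9 - (1 - 3*16)) = ((I*√7)*12)*(9 - (1 - 48)) = (12*I*√7)*(9 - 1*(-47)) = (12*I*√7)*(9 + 47) = (12*I*√7)*56 = 672*I*√7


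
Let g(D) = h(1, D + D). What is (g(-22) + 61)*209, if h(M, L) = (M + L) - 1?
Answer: 3553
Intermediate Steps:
h(M, L) = -1 + L + M (h(M, L) = (L + M) - 1 = -1 + L + M)
g(D) = 2*D (g(D) = -1 + (D + D) + 1 = -1 + 2*D + 1 = 2*D)
(g(-22) + 61)*209 = (2*(-22) + 61)*209 = (-44 + 61)*209 = 17*209 = 3553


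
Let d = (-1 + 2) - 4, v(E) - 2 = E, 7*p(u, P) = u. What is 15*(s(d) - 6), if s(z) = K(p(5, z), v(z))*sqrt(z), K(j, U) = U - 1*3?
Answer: -90 - 60*I*sqrt(3) ≈ -90.0 - 103.92*I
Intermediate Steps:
p(u, P) = u/7
v(E) = 2 + E
K(j, U) = -3 + U (K(j, U) = U - 3 = -3 + U)
d = -3 (d = 1 - 4 = -3)
s(z) = sqrt(z)*(-1 + z) (s(z) = (-3 + (2 + z))*sqrt(z) = (-1 + z)*sqrt(z) = sqrt(z)*(-1 + z))
15*(s(d) - 6) = 15*(sqrt(-3)*(-1 - 3) - 6) = 15*((I*sqrt(3))*(-4) - 6) = 15*(-4*I*sqrt(3) - 6) = 15*(-6 - 4*I*sqrt(3)) = -90 - 60*I*sqrt(3)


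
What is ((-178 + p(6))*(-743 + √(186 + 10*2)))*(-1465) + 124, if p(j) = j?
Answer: -187221016 + 251980*√206 ≈ -1.8360e+8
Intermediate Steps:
((-178 + p(6))*(-743 + √(186 + 10*2)))*(-1465) + 124 = ((-178 + 6)*(-743 + √(186 + 10*2)))*(-1465) + 124 = -172*(-743 + √(186 + 20))*(-1465) + 124 = -172*(-743 + √206)*(-1465) + 124 = (127796 - 172*√206)*(-1465) + 124 = (-187221140 + 251980*√206) + 124 = -187221016 + 251980*√206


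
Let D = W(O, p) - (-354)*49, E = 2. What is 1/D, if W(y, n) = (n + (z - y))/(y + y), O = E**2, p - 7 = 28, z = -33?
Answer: 4/69383 ≈ 5.7651e-5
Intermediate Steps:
p = 35 (p = 7 + 28 = 35)
O = 4 (O = 2**2 = 4)
W(y, n) = (-33 + n - y)/(2*y) (W(y, n) = (n + (-33 - y))/(y + y) = (-33 + n - y)/((2*y)) = (-33 + n - y)*(1/(2*y)) = (-33 + n - y)/(2*y))
D = 69383/4 (D = (1/2)*(-33 + 35 - 1*4)/4 - (-354)*49 = (1/2)*(1/4)*(-33 + 35 - 4) - 1*(-17346) = (1/2)*(1/4)*(-2) + 17346 = -1/4 + 17346 = 69383/4 ≈ 17346.)
1/D = 1/(69383/4) = 4/69383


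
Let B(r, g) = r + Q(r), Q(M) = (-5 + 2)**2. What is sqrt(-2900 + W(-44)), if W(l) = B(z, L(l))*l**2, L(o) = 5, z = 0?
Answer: 2*sqrt(3631) ≈ 120.52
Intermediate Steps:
Q(M) = 9 (Q(M) = (-3)**2 = 9)
B(r, g) = 9 + r (B(r, g) = r + 9 = 9 + r)
W(l) = 9*l**2 (W(l) = (9 + 0)*l**2 = 9*l**2)
sqrt(-2900 + W(-44)) = sqrt(-2900 + 9*(-44)**2) = sqrt(-2900 + 9*1936) = sqrt(-2900 + 17424) = sqrt(14524) = 2*sqrt(3631)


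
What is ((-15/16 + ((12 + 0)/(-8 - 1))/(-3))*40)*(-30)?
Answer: 1775/3 ≈ 591.67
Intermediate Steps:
((-15/16 + ((12 + 0)/(-8 - 1))/(-3))*40)*(-30) = ((-15*1/16 + (12/(-9))*(-⅓))*40)*(-30) = ((-15/16 + (12*(-⅑))*(-⅓))*40)*(-30) = ((-15/16 - 4/3*(-⅓))*40)*(-30) = ((-15/16 + 4/9)*40)*(-30) = -71/144*40*(-30) = -355/18*(-30) = 1775/3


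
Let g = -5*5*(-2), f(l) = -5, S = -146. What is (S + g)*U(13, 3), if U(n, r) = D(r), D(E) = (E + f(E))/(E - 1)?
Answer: 96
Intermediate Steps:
D(E) = (-5 + E)/(-1 + E) (D(E) = (E - 5)/(E - 1) = (-5 + E)/(-1 + E))
U(n, r) = (-5 + r)/(-1 + r)
g = 50 (g = -25*(-2) = 50)
(S + g)*U(13, 3) = (-146 + 50)*((-5 + 3)/(-1 + 3)) = -96*(-2)/2 = -48*(-2) = -96*(-1) = 96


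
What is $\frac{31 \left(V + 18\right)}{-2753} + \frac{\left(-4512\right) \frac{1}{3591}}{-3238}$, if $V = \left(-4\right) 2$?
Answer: $- \frac{598692074}{5335157079} \approx -0.11222$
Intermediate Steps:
$V = -8$
$\frac{31 \left(V + 18\right)}{-2753} + \frac{\left(-4512\right) \frac{1}{3591}}{-3238} = \frac{31 \left(-8 + 18\right)}{-2753} + \frac{\left(-4512\right) \frac{1}{3591}}{-3238} = 31 \cdot 10 \left(- \frac{1}{2753}\right) + \left(-4512\right) \frac{1}{3591} \left(- \frac{1}{3238}\right) = 310 \left(- \frac{1}{2753}\right) - - \frac{752}{1937943} = - \frac{310}{2753} + \frac{752}{1937943} = - \frac{598692074}{5335157079}$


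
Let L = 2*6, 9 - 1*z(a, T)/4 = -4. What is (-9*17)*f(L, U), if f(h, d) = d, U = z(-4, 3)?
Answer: -7956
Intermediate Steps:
z(a, T) = 52 (z(a, T) = 36 - 4*(-4) = 36 + 16 = 52)
U = 52
L = 12
(-9*17)*f(L, U) = -9*17*52 = -153*52 = -7956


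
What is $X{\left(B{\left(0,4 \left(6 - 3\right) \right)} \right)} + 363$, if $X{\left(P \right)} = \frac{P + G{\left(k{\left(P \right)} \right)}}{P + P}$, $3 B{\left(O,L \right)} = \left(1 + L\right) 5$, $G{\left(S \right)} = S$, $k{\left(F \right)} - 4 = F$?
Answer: $\frac{23666}{65} \approx 364.09$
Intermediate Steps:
$k{\left(F \right)} = 4 + F$
$B{\left(O,L \right)} = \frac{5}{3} + \frac{5 L}{3}$ ($B{\left(O,L \right)} = \frac{\left(1 + L\right) 5}{3} = \frac{5 + 5 L}{3} = \frac{5}{3} + \frac{5 L}{3}$)
$X{\left(P \right)} = \frac{4 + 2 P}{2 P}$ ($X{\left(P \right)} = \frac{P + \left(4 + P\right)}{P + P} = \frac{4 + 2 P}{2 P}$)
$X{\left(B{\left(0,4 \left(6 - 3\right) \right)} \right)} + 363 = \frac{2 + \left(\frac{5}{3} + \frac{5 \cdot 4 \left(6 - 3\right)}{3}\right)}{\frac{5}{3} + \frac{5 \cdot 4 \left(6 - 3\right)}{3}} + 363 = \frac{2 + \left(\frac{5}{3} + \frac{5 \cdot 4 \cdot 3}{3}\right)}{\frac{5}{3} + \frac{5 \cdot 4 \cdot 3}{3}} + 363 = \frac{2 + \left(\frac{5}{3} + \frac{5}{3} \cdot 12\right)}{\frac{5}{3} + \frac{5}{3} \cdot 12} + 363 = \frac{2 + \left(\frac{5}{3} + 20\right)}{\frac{5}{3} + 20} + 363 = \frac{2 + \frac{65}{3}}{\frac{65}{3}} + 363 = \frac{3}{65} \cdot \frac{71}{3} + 363 = \frac{71}{65} + 363 = \frac{23666}{65}$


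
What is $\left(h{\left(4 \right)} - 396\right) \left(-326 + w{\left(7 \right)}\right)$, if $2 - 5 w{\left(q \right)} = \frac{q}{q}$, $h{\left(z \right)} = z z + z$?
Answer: $\frac{612504}{5} \approx 1.225 \cdot 10^{5}$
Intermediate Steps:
$h{\left(z \right)} = z + z^{2}$ ($h{\left(z \right)} = z^{2} + z = z + z^{2}$)
$w{\left(q \right)} = \frac{1}{5}$ ($w{\left(q \right)} = \frac{2}{5} - \frac{q \frac{1}{q}}{5} = \frac{2}{5} - \frac{1}{5} = \frac{1}{5}$)
$\left(h{\left(4 \right)} - 396\right) \left(-326 + w{\left(7 \right)}\right) = \left(4 \left(1 + 4\right) - 396\right) \left(-326 + \frac{1}{5}\right) = \left(4 \cdot 5 - 396\right) \left(- \frac{1629}{5}\right) = \left(20 - 396\right) \left(- \frac{1629}{5}\right) = \left(-376\right) \left(- \frac{1629}{5}\right) = \frac{612504}{5}$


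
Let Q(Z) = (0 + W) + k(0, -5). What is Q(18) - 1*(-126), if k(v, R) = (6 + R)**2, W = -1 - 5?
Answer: 121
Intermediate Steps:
W = -6
Q(Z) = -5 (Q(Z) = (0 - 6) + (6 - 5)**2 = -6 + 1**2 = -6 + 1 = -5)
Q(18) - 1*(-126) = -5 - 1*(-126) = -5 + 126 = 121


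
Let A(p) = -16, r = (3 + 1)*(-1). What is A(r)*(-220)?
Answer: 3520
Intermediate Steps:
r = -4 (r = 4*(-1) = -4)
A(r)*(-220) = -16*(-220) = 3520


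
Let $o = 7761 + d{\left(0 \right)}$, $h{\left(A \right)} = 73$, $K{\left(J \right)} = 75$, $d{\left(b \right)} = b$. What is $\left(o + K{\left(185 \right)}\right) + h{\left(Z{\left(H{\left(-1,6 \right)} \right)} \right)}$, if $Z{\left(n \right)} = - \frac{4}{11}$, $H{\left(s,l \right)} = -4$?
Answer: $7909$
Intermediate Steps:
$Z{\left(n \right)} = - \frac{4}{11}$ ($Z{\left(n \right)} = \left(-4\right) \frac{1}{11} = - \frac{4}{11}$)
$o = 7761$ ($o = 7761 + 0 = 7761$)
$\left(o + K{\left(185 \right)}\right) + h{\left(Z{\left(H{\left(-1,6 \right)} \right)} \right)} = \left(7761 + 75\right) + 73 = 7836 + 73 = 7909$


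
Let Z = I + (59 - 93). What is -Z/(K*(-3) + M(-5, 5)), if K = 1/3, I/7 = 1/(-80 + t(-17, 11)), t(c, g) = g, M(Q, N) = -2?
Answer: -2353/207 ≈ -11.367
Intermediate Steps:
I = -7/69 (I = 7/(-80 + 11) = 7/(-69) = 7*(-1/69) = -7/69 ≈ -0.10145)
K = 1/3 ≈ 0.33333
Z = -2353/69 (Z = -7/69 + (59 - 93) = -7/69 - 34 = -2353/69 ≈ -34.101)
-Z/(K*(-3) + M(-5, 5)) = -(-2353)/(69*((1/3)*(-3) - 2)) = -(-2353)/(69*(-1 - 2)) = -(-2353)/(69*(-3)) = -(-2353)*(-1)/(69*3) = -1*2353/207 = -2353/207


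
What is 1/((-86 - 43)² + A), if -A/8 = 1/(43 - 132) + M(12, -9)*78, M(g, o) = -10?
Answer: 89/2036417 ≈ 4.3704e-5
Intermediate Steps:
A = 555368/89 (A = -8*(1/(43 - 132) - 10*78) = -8*(1/(-89) - 780) = -8*(-1/89 - 780) = -8*(-69421/89) = 555368/89 ≈ 6240.1)
1/((-86 - 43)² + A) = 1/((-86 - 43)² + 555368/89) = 1/((-129)² + 555368/89) = 1/(16641 + 555368/89) = 1/(2036417/89) = 89/2036417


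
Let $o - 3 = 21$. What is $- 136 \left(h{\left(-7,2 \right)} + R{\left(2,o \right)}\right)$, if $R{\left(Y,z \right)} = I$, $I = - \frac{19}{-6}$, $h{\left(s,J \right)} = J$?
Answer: $- \frac{2108}{3} \approx -702.67$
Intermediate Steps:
$o = 24$ ($o = 3 + 21 = 24$)
$I = \frac{19}{6}$ ($I = \left(-19\right) \left(- \frac{1}{6}\right) = \frac{19}{6} \approx 3.1667$)
$R{\left(Y,z \right)} = \frac{19}{6}$
$- 136 \left(h{\left(-7,2 \right)} + R{\left(2,o \right)}\right) = - 136 \left(2 + \frac{19}{6}\right) = \left(-136\right) \frac{31}{6} = - \frac{2108}{3}$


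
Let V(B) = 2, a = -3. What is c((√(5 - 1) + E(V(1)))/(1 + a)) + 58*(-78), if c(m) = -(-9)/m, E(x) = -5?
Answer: -4518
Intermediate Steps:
c(m) = 9/m
c((√(5 - 1) + E(V(1)))/(1 + a)) + 58*(-78) = 9/(((√(5 - 1) - 5)/(1 - 3))) + 58*(-78) = 9/(((√4 - 5)/(-2))) - 4524 = 9/(((2 - 5)*(-½))) - 4524 = 9/((-3*(-½))) - 4524 = 9/(3/2) - 4524 = 9*(⅔) - 4524 = 6 - 4524 = -4518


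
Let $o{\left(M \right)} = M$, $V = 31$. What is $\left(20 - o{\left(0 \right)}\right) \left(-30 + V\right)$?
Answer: $20$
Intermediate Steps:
$\left(20 - o{\left(0 \right)}\right) \left(-30 + V\right) = \left(20 - 0\right) \left(-30 + 31\right) = \left(20 + 0\right) 1 = 20 \cdot 1 = 20$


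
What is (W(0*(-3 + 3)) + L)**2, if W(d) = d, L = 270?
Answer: 72900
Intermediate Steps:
(W(0*(-3 + 3)) + L)**2 = (0*(-3 + 3) + 270)**2 = (0*0 + 270)**2 = (0 + 270)**2 = 270**2 = 72900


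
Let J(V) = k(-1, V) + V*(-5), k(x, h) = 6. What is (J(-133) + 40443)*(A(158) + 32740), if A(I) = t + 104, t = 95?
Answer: 1354254046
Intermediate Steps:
J(V) = 6 - 5*V (J(V) = 6 + V*(-5) = 6 - 5*V)
A(I) = 199 (A(I) = 95 + 104 = 199)
(J(-133) + 40443)*(A(158) + 32740) = ((6 - 5*(-133)) + 40443)*(199 + 32740) = ((6 + 665) + 40443)*32939 = (671 + 40443)*32939 = 41114*32939 = 1354254046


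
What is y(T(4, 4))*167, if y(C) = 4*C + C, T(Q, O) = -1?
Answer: -835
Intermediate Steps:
y(C) = 5*C
y(T(4, 4))*167 = (5*(-1))*167 = -5*167 = -835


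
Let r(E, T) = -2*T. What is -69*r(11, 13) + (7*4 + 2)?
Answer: 1824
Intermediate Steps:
-69*r(11, 13) + (7*4 + 2) = -(-138)*13 + (7*4 + 2) = -69*(-26) + (28 + 2) = 1794 + 30 = 1824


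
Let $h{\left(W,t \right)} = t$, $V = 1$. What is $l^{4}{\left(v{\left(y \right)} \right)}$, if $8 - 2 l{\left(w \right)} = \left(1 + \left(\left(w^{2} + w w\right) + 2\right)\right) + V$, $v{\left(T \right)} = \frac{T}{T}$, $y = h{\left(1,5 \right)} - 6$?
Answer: $1$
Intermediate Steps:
$y = -1$ ($y = 5 - 6 = -1$)
$v{\left(T \right)} = 1$
$l{\left(w \right)} = 2 - w^{2}$ ($l{\left(w \right)} = 4 - \frac{\left(1 + \left(\left(w^{2} + w w\right) + 2\right)\right) + 1}{2} = 4 - \frac{\left(1 + \left(\left(w^{2} + w^{2}\right) + 2\right)\right) + 1}{2} = 4 - \frac{\left(1 + \left(2 w^{2} + 2\right)\right) + 1}{2} = 4 - \frac{\left(1 + \left(2 + 2 w^{2}\right)\right) + 1}{2} = 4 - \frac{\left(3 + 2 w^{2}\right) + 1}{2} = 4 - \frac{4 + 2 w^{2}}{2} = 4 - \left(2 + w^{2}\right) = 2 - w^{2}$)
$l^{4}{\left(v{\left(y \right)} \right)} = \left(2 - 1^{2}\right)^{4} = \left(2 - 1\right)^{4} = 1^{4} = 1$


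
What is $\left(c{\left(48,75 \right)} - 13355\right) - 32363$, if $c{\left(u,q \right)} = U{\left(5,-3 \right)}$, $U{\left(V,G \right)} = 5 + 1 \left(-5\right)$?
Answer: $-45718$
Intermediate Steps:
$U{\left(V,G \right)} = 0$ ($U{\left(V,G \right)} = 5 - 5 = 0$)
$c{\left(u,q \right)} = 0$
$\left(c{\left(48,75 \right)} - 13355\right) - 32363 = \left(0 - 13355\right) - 32363 = -13355 - 32363 = -45718$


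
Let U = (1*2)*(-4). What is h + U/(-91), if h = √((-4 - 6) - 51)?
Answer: 8/91 + I*√61 ≈ 0.087912 + 7.8102*I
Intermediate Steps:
h = I*√61 (h = √(-10 - 51) = √(-61) = I*√61 ≈ 7.8102*I)
U = -8 (U = 2*(-4) = -8)
h + U/(-91) = I*√61 - 8/(-91) = I*√61 - 8*(-1/91) = I*√61 + 8/91 = 8/91 + I*√61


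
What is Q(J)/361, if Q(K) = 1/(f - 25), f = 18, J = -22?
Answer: -1/2527 ≈ -0.00039573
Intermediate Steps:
Q(K) = -1/7 (Q(K) = 1/(18 - 25) = 1/(-7) = -1/7)
Q(J)/361 = -1/7/361 = -1/7*1/361 = -1/2527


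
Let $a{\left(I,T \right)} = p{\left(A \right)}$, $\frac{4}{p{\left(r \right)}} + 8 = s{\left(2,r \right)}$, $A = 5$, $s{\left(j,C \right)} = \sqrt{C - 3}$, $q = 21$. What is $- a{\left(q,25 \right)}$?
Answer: $\frac{16}{31} + \frac{2 \sqrt{2}}{31} \approx 0.60737$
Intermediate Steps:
$s{\left(j,C \right)} = \sqrt{-3 + C}$
$p{\left(r \right)} = \frac{4}{-8 + \sqrt{-3 + r}}$
$a{\left(I,T \right)} = \frac{4}{-8 + \sqrt{2}}$ ($a{\left(I,T \right)} = \frac{4}{-8 + \sqrt{-3 + 5}} = \frac{4}{-8 + \sqrt{2}}$)
$- a{\left(q,25 \right)} = - (- \frac{16}{31} - \frac{2 \sqrt{2}}{31}) = \frac{16}{31} + \frac{2 \sqrt{2}}{31}$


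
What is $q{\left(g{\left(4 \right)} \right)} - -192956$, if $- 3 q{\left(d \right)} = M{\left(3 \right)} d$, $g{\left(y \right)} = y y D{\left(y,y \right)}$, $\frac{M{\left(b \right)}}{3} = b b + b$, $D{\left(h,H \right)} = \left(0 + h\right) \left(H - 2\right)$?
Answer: $191420$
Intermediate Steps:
$D{\left(h,H \right)} = h \left(-2 + H\right)$
$M{\left(b \right)} = 3 b + 3 b^{2}$ ($M{\left(b \right)} = 3 \left(b b + b\right) = 3 \left(b^{2} + b\right) = 3 \left(b + b^{2}\right) = 3 b + 3 b^{2}$)
$g{\left(y \right)} = y^{3} \left(-2 + y\right)$ ($g{\left(y \right)} = y y y \left(-2 + y\right) = y^{2} y \left(-2 + y\right) = y^{3} \left(-2 + y\right)$)
$q{\left(d \right)} = - 12 d$ ($q{\left(d \right)} = - \frac{3 \cdot 3 \left(1 + 3\right) d}{3} = - \frac{3 \cdot 3 \cdot 4 d}{3} = - \frac{36 d}{3} = - 12 d$)
$q{\left(g{\left(4 \right)} \right)} - -192956 = - 12 \cdot 4^{3} \left(-2 + 4\right) - -192956 = - 12 \cdot 64 \cdot 2 + 192956 = \left(-12\right) 128 + 192956 = -1536 + 192956 = 191420$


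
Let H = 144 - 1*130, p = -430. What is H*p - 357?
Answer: -6377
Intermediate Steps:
H = 14 (H = 144 - 130 = 14)
H*p - 357 = 14*(-430) - 357 = -6020 - 357 = -6377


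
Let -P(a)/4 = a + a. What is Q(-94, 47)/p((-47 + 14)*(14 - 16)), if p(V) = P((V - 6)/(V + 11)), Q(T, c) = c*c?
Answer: -170093/480 ≈ -354.36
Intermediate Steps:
P(a) = -8*a (P(a) = -4*(a + a) = -8*a)
Q(T, c) = c**2
p(V) = -8*(-6 + V)/(11 + V) (p(V) = -8*(V - 6)/(V + 11) = -8*(-6 + V)/(11 + V))
Q(-94, 47)/p((-47 + 14)*(14 - 16)) = 47**2/((8*(6 - (-47 + 14)*(14 - 16))/(11 + (-47 + 14)*(14 - 16)))) = 2209/((8*(6 - (-33)*(-2))/(11 - 33*(-2)))) = 2209/((8*(6 - 1*66)/(11 + 66))) = 2209/((8*(6 - 66)/77)) = 2209/((8*(1/77)*(-60))) = 2209/(-480/77) = 2209*(-77/480) = -170093/480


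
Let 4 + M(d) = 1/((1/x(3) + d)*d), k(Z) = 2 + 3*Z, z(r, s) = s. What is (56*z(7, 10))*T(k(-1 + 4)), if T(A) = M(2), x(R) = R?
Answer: -2120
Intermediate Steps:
M(d) = -4 + 1/(d*(1/3 + d)) (M(d) = -4 + 1/((1/3 + d)*d) = -4 + 1/(d*(1/3 + d)))
T(A) = -53/14 (T(A) = (3 - 12*2**2 - 4*2)/(2*(1 + 3*2)) = (3 - 12*4 - 8)/(2*(1 + 6)) = (1/2)*(3 - 48 - 8)/7 = (1/2)*(1/7)*(-53) = -53/14)
(56*z(7, 10))*T(k(-1 + 4)) = (56*10)*(-53/14) = 560*(-53/14) = -2120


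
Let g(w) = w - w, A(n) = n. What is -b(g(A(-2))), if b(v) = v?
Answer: 0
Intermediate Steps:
g(w) = 0
-b(g(A(-2))) = -1*0 = 0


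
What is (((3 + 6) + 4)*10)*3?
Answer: 390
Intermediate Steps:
(((3 + 6) + 4)*10)*3 = ((9 + 4)*10)*3 = (13*10)*3 = 130*3 = 390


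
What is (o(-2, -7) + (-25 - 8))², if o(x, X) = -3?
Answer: 1296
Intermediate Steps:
(o(-2, -7) + (-25 - 8))² = (-3 + (-25 - 8))² = (-3 - 33)² = (-36)² = 1296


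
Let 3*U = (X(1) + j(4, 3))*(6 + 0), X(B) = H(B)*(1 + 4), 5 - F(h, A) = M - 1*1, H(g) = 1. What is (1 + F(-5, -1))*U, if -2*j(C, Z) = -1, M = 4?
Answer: 33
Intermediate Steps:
F(h, A) = 2 (F(h, A) = 5 - (4 - 1*1) = 5 - (4 - 1) = 5 - 1*3 = 5 - 3 = 2)
j(C, Z) = ½ (j(C, Z) = -½*(-1) = ½)
X(B) = 5 (X(B) = 1*(1 + 4) = 1*5 = 5)
U = 11 (U = ((5 + ½)*(6 + 0))/3 = ((11/2)*6)/3 = (⅓)*33 = 11)
(1 + F(-5, -1))*U = (1 + 2)*11 = 3*11 = 33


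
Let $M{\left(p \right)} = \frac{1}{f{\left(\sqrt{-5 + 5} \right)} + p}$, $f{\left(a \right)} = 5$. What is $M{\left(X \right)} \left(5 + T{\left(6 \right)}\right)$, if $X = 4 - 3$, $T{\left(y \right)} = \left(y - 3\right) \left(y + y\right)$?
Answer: $\frac{41}{6} \approx 6.8333$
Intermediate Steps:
$T{\left(y \right)} = 2 y \left(-3 + y\right)$ ($T{\left(y \right)} = \left(-3 + y\right) 2 y = 2 y \left(-3 + y\right)$)
$X = 1$ ($X = 4 - 3 = 1$)
$M{\left(p \right)} = \frac{1}{5 + p}$
$M{\left(X \right)} \left(5 + T{\left(6 \right)}\right) = \frac{5 + 2 \cdot 6 \left(-3 + 6\right)}{5 + 1} = \frac{5 + 2 \cdot 6 \cdot 3}{6} = \frac{5 + 36}{6} = \frac{1}{6} \cdot 41 = \frac{41}{6}$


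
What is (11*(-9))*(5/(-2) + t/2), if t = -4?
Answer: 891/2 ≈ 445.50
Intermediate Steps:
(11*(-9))*(5/(-2) + t/2) = (11*(-9))*(5/(-2) - 4/2) = -99*(5*(-½) - 4*½) = -99*(-5/2 - 2) = -99*(-9/2) = 891/2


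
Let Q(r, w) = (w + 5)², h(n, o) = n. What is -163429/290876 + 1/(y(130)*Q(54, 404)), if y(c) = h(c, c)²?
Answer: -57752721798403/102790084479550 ≈ -0.56185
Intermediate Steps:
Q(r, w) = (5 + w)²
y(c) = c²
-163429/290876 + 1/(y(130)*Q(54, 404)) = -163429/290876 + 1/((130²)*((5 + 404)²)) = -163429*1/290876 + 1/(16900*(409²)) = -163429/290876 + (1/16900)/167281 = -163429/290876 + (1/16900)*(1/167281) = -163429/290876 + 1/2827048900 = -57752721798403/102790084479550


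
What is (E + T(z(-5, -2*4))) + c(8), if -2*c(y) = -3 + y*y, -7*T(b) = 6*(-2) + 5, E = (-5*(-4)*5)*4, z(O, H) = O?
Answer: 741/2 ≈ 370.50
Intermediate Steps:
E = 400 (E = (20*5)*4 = 100*4 = 400)
T(b) = 1 (T(b) = -(6*(-2) + 5)/7 = -(-12 + 5)/7 = -⅐*(-7) = 1)
c(y) = 3/2 - y²/2 (c(y) = -(-3 + y*y)/2 = -(-3 + y²)/2 = 3/2 - y²/2)
(E + T(z(-5, -2*4))) + c(8) = (400 + 1) + (3/2 - ½*8²) = 401 + (3/2 - ½*64) = 401 + (3/2 - 32) = 401 - 61/2 = 741/2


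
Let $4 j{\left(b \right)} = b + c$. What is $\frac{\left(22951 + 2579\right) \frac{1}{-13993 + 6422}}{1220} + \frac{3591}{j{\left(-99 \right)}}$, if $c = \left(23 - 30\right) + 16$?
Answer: $- \frac{737095041}{4618310} \approx -159.6$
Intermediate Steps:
$c = 9$ ($c = -7 + 16 = 9$)
$j{\left(b \right)} = \frac{9}{4} + \frac{b}{4}$ ($j{\left(b \right)} = \frac{b + 9}{4} = \frac{9 + b}{4} = \frac{9}{4} + \frac{b}{4}$)
$\frac{\left(22951 + 2579\right) \frac{1}{-13993 + 6422}}{1220} + \frac{3591}{j{\left(-99 \right)}} = \frac{\left(22951 + 2579\right) \frac{1}{-13993 + 6422}}{1220} + \frac{3591}{\frac{9}{4} + \frac{1}{4} \left(-99\right)} = \frac{25530}{-7571} \cdot \frac{1}{1220} + \frac{3591}{\frac{9}{4} - \frac{99}{4}} = 25530 \left(- \frac{1}{7571}\right) \frac{1}{1220} + \frac{3591}{- \frac{45}{2}} = \left(- \frac{25530}{7571}\right) \frac{1}{1220} + 3591 \left(- \frac{2}{45}\right) = - \frac{2553}{923662} - \frac{798}{5} = - \frac{737095041}{4618310}$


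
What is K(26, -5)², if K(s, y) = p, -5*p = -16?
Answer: 256/25 ≈ 10.240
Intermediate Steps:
p = 16/5 (p = -⅕*(-16) = 16/5 ≈ 3.2000)
K(s, y) = 16/5
K(26, -5)² = (16/5)² = 256/25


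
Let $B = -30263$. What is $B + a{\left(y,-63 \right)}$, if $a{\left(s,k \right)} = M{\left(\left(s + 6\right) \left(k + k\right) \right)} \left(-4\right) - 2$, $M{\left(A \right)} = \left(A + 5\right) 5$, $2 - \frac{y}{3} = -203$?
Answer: $1534555$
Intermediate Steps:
$y = 615$ ($y = 6 - -609 = 6 + 609 = 615$)
$M{\left(A \right)} = 25 + 5 A$ ($M{\left(A \right)} = \left(5 + A\right) 5 = 25 + 5 A$)
$a{\left(s,k \right)} = -102 - 40 k \left(6 + s\right)$ ($a{\left(s,k \right)} = \left(25 + 5 \left(s + 6\right) \left(k + k\right)\right) \left(-4\right) - 2 = \left(25 + 5 \left(6 + s\right) 2 k\right) \left(-4\right) - 2 = \left(25 + 5 \cdot 2 k \left(6 + s\right)\right) \left(-4\right) - 2 = \left(25 + 10 k \left(6 + s\right)\right) \left(-4\right) - 2 = \left(-100 - 40 k \left(6 + s\right)\right) - 2 = -102 - 40 k \left(6 + s\right)$)
$B + a{\left(y,-63 \right)} = -30263 - \left(102 - 2520 \left(6 + 615\right)\right) = -30263 - \left(102 - 1564920\right) = -30263 + \left(-102 + 1564920\right) = -30263 + 1564818 = 1534555$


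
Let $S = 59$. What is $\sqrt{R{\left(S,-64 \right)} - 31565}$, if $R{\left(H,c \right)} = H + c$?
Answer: $i \sqrt{31570} \approx 177.68 i$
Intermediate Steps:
$\sqrt{R{\left(S,-64 \right)} - 31565} = \sqrt{\left(59 - 64\right) - 31565} = \sqrt{-5 - 31565} = \sqrt{-31570} = i \sqrt{31570}$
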